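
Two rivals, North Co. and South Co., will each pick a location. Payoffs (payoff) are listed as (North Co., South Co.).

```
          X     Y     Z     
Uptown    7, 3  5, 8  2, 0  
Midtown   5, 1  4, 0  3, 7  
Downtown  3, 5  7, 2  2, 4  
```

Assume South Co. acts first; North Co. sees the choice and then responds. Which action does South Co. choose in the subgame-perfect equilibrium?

Z

Backward induction with South Co. moving first.
- X: BR = Uptown, leader payoff 3.
- Y: BR = Downtown, leader payoff 2.
- Z: BR = Midtown, leader payoff 7.
Among 3, 2, 7, the best is 7 at Z. Subgame-perfect outcome: (Midtown, Z) with payoffs (3, 7).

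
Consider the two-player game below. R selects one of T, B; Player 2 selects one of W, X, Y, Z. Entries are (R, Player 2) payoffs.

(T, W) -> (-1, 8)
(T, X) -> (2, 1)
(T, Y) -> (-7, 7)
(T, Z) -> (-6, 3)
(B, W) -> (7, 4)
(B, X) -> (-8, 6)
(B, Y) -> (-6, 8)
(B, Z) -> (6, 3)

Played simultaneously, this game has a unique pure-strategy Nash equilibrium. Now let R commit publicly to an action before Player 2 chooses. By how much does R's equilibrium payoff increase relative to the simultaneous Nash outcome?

5

Work backward from Player 2's decision.
- T: BR = W, leader payoff -1.
- B: BR = Y, leader payoff -6.
R's induced payoffs are -1, -6, so R commits to T. Subgame-perfect outcome: (T, W) with payoffs (-1, 8).
Under simultaneous play:
R's best replies: W→B; X→T; Y→B; Z→B.
Player 2's best replies: T→W; B→Y.
Only (B, Y) has each player best-responding; Nash payoffs (-6, 8).
R's commitment gain: -1 − -6 = 5.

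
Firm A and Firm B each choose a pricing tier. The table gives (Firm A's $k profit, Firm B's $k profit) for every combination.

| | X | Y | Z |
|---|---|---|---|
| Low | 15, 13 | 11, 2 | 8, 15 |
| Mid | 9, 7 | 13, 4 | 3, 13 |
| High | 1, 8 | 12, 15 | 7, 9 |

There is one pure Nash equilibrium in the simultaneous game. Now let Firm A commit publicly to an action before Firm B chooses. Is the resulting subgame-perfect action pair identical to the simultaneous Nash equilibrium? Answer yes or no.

Firm B best-responds to each possible Firm A move:
- Low: Firm B compares 13, 2, 15 and picks Z; Firm A would get 8.
- Mid: Firm B compares 7, 4, 13 and picks Z; Firm A would get 3.
- High: Firm B compares 8, 15, 9 and picks Y; Firm A would get 12.
Among 8, 3, 12, the best is 12 at High. Subgame-perfect outcome: (High, Y) with payoffs (12, 15).
Under simultaneous play:
Firm A's best replies: X→Low; Y→Mid; Z→Low.
Firm B's best replies: Low→Z; Mid→Z; High→Y.
Only (Low, Z) has each player best-responding; Nash payoffs (8, 15).
Sequential outcome (High, Y) differs from the Nash profile (Low, Z).

no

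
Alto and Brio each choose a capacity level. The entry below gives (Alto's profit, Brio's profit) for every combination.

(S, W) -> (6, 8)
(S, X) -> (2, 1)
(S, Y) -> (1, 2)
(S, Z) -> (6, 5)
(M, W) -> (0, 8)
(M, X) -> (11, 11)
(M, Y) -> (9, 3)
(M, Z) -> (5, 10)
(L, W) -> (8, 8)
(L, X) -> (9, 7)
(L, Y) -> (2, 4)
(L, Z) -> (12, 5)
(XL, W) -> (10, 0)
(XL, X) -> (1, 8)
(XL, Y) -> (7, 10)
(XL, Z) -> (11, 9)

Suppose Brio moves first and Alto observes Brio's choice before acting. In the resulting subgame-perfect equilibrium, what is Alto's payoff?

11

Backward induction with Brio moving first.
- W: BR = XL, leader payoff 0.
- X: BR = M, leader payoff 11.
- Y: BR = M, leader payoff 3.
- Z: BR = L, leader payoff 5.
Brio's induced payoffs are 0, 11, 3, 5, so Brio commits to X. Subgame-perfect outcome: (M, X) with payoffs (11, 11).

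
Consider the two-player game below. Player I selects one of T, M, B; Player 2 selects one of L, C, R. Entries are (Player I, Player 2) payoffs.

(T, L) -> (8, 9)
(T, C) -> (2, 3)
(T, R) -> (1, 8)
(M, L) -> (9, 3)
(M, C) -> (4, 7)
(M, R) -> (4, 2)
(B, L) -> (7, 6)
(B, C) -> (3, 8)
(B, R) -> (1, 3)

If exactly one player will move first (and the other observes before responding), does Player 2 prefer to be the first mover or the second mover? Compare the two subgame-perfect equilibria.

If Player I leads: Player 2's best replies are T→L, M→C, B→C; Player I's induced payoffs 8, 4, 3; outcome (T, L), payoffs (8, 9).
If Player 2 leads: Player I's best replies are L→M, C→M, R→M; Player 2's induced payoffs 3, 7, 2; outcome (M, C), payoffs (4, 7).
Player 2 gets 7 moving first and 9 moving second, so Player 2 prefers to move second.

second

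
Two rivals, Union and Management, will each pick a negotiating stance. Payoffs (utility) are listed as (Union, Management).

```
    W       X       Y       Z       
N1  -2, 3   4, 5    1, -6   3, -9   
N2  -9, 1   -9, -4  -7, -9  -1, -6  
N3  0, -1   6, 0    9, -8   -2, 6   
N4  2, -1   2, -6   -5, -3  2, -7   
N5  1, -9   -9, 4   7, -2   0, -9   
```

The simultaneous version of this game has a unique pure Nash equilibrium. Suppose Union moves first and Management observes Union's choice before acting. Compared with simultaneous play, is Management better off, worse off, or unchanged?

Solve by backward induction (Union leads).
- N1: Management compares 3, 5, -6, -9 and picks X; Union would get 4.
- N2: Management compares 1, -4, -9, -6 and picks W; Union would get -9.
- N3: Management compares -1, 0, -8, 6 and picks Z; Union would get -2.
- N4: Management compares -1, -6, -3, -7 and picks W; Union would get 2.
- N5: Management compares -9, 4, -2, -9 and picks X; Union would get -9.
Maximizing over 4, -9, -2, 2, -9, Union chooses N1. Subgame-perfect outcome: (N1, X) with payoffs (4, 5).
Under simultaneous play:
Union's best replies: W→N4; X→N3; Y→N3; Z→N1.
Management's best replies: N1→X; N2→W; N3→Z; N4→W; N5→X.
The unique mutual best reply is (N4, W), giving (2, -1).
Management earns 5 sequentially versus -1 at the Nash outcome: better off.

better off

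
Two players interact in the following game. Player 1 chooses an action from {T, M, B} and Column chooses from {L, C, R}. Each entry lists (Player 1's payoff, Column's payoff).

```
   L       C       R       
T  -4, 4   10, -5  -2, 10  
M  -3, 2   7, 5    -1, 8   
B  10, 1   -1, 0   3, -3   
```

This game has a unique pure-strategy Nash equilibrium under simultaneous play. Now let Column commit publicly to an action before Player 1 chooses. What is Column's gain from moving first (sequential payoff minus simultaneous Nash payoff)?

Solve by backward induction (Column leads).
- L → Player 1 plays B (best of -4, -3, 10); Column gets 1.
- C → Player 1 plays T (best of 10, 7, -1); Column gets -5.
- R → Player 1 plays B (best of -2, -1, 3); Column gets -3.
Maximizing over 1, -5, -3, Column chooses L. Subgame-perfect outcome: (B, L) with payoffs (10, 1).
Now find the simultaneous Nash equilibrium.
Player 1's best replies: L→B; C→T; R→B.
Column's best replies: T→R; M→R; B→L.
The unique mutual best reply is (B, L), giving (10, 1).
Column's commitment gain: 1 − 1 = 0.

0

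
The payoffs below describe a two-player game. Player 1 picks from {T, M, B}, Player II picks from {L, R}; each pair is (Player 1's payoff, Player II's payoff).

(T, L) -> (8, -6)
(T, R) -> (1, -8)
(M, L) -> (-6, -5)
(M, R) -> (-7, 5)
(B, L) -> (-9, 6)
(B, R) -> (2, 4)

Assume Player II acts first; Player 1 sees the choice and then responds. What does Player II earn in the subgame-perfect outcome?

Backward induction with Player II moving first.
- L: BR = T, leader payoff -6.
- R: BR = B, leader payoff 4.
Among -6, 4, the best is 4 at R. Subgame-perfect outcome: (B, R) with payoffs (2, 4).

4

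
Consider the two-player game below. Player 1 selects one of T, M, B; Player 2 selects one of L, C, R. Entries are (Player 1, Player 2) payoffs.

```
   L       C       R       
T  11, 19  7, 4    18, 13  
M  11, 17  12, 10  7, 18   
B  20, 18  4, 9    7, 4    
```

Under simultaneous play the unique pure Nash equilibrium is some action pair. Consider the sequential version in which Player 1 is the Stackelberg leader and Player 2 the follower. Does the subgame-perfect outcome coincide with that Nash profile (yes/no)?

yes

Player 2 best-responds to each possible Player 1 move:
- T: Player 2 compares 19, 4, 13 and picks L; Player 1 would get 11.
- M: Player 2 compares 17, 10, 18 and picks R; Player 1 would get 7.
- B: Player 2 compares 18, 9, 4 and picks L; Player 1 would get 20.
Among 11, 7, 20, the best is 20 at B. Subgame-perfect outcome: (B, L) with payoffs (20, 18).
Now find the simultaneous Nash equilibrium.
Player 1's best replies: L→B; C→M; R→T.
Player 2's best replies: T→L; M→R; B→L.
The unique mutual best reply is (B, L), giving (20, 18).
Sequential outcome (B, L) coincides with the Nash profile (B, L).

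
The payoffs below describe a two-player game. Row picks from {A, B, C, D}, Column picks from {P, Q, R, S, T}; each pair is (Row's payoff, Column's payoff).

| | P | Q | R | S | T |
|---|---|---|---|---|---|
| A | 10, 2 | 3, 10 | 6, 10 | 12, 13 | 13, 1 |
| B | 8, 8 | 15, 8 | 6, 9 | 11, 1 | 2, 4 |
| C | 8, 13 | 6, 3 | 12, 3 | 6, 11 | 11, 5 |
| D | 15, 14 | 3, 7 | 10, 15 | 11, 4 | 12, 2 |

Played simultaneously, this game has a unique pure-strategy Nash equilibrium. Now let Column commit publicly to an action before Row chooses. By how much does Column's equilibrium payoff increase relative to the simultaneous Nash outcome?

1

Work backward from Row's decision.
- P → Row plays D (best of 10, 8, 8, 15); Column gets 14.
- Q → Row plays B (best of 3, 15, 6, 3); Column gets 8.
- R → Row plays C (best of 6, 6, 12, 10); Column gets 3.
- S → Row plays A (best of 12, 11, 6, 11); Column gets 13.
- T → Row plays A (best of 13, 2, 11, 12); Column gets 1.
Among 14, 8, 3, 13, 1, the best is 14 at P. Subgame-perfect outcome: (D, P) with payoffs (15, 14).
For the simultaneous game, intersect best replies.
Row's best replies: P→D; Q→B; R→C; S→A; T→A.
Column's best replies: A→S; B→R; C→P; D→R.
Only (A, S) has each player best-responding; Nash payoffs (12, 13).
Column's commitment gain: 14 − 13 = 1.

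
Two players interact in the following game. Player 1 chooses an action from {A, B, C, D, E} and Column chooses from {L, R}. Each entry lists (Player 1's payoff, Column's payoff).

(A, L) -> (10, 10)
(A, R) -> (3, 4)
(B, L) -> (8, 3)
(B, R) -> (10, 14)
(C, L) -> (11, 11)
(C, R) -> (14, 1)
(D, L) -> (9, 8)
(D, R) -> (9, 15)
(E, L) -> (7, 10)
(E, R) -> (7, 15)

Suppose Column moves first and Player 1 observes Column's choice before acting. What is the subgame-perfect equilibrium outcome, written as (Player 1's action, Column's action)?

Work backward from Player 1's decision.
- L → Player 1 plays C (best of 10, 8, 11, 9, 7); Column gets 11.
- R → Player 1 plays C (best of 3, 10, 14, 9, 7); Column gets 1.
Column's induced payoffs are 11, 1, so Column commits to L. Subgame-perfect outcome: (C, L) with payoffs (11, 11).

(C, L)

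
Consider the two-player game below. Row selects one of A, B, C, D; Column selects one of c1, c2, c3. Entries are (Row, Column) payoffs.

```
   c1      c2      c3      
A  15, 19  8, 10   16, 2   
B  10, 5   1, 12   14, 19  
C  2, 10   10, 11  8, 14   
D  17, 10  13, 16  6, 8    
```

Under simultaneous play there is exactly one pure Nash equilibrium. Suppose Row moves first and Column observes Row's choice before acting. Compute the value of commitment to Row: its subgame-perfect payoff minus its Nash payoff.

2

Solve by backward induction (Row leads).
- A → Column plays c1 (best of 19, 10, 2); Row gets 15.
- B → Column plays c3 (best of 5, 12, 19); Row gets 14.
- C → Column plays c3 (best of 10, 11, 14); Row gets 8.
- D → Column plays c2 (best of 10, 16, 8); Row gets 13.
Maximizing over 15, 14, 8, 13, Row chooses A. Subgame-perfect outcome: (A, c1) with payoffs (15, 19).
Under simultaneous play:
Row's best replies: c1→D; c2→D; c3→A.
Column's best replies: A→c1; B→c3; C→c3; D→c2.
Only (D, c2) has each player best-responding; Nash payoffs (13, 16).
Row's commitment gain: 15 − 13 = 2.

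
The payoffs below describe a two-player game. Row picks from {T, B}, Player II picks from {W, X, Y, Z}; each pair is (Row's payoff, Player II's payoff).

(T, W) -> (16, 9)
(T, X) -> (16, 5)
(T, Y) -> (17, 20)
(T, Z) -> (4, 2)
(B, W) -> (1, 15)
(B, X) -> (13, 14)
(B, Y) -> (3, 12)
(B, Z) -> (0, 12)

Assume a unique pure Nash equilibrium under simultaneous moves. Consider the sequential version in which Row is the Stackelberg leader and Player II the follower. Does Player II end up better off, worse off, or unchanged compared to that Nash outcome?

Work backward from Player II's decision.
- T: BR = Y, leader payoff 17.
- B: BR = W, leader payoff 1.
Row's induced payoffs are 17, 1, so Row commits to T. Subgame-perfect outcome: (T, Y) with payoffs (17, 20).
For the simultaneous game, intersect best replies.
Row's best replies: W→T; X→T; Y→T; Z→T.
Player II's best replies: T→Y; B→W.
Only (T, Y) has each player best-responding; Nash payoffs (17, 20).
Player II earns 20 sequentially versus 20 at the Nash outcome: unchanged.

unchanged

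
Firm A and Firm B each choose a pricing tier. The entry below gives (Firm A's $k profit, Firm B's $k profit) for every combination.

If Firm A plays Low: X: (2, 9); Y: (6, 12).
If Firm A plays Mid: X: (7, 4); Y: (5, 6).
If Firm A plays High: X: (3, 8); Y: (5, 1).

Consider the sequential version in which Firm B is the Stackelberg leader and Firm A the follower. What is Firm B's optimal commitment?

Firm A best-responds to each possible Firm B move:
- X → Firm A plays Mid (best of 2, 7, 3); Firm B gets 4.
- Y → Firm A plays Low (best of 6, 5, 5); Firm B gets 12.
Maximizing over 4, 12, Firm B chooses Y. Subgame-perfect outcome: (Low, Y) with payoffs (6, 12).

Y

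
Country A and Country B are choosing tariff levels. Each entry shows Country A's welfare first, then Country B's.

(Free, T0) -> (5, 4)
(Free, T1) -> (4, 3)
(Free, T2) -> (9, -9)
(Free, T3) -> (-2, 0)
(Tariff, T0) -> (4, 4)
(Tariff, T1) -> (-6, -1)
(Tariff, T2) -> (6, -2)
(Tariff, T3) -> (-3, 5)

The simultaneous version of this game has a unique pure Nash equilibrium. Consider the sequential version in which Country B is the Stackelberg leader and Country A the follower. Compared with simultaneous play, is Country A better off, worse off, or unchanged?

Solve by backward induction (Country B leads).
- T0: Country A compares 5, 4 and picks Free; Country B would get 4.
- T1: Country A compares 4, -6 and picks Free; Country B would get 3.
- T2: Country A compares 9, 6 and picks Free; Country B would get -9.
- T3: Country A compares -2, -3 and picks Free; Country B would get 0.
Among 4, 3, -9, 0, the best is 4 at T0. Subgame-perfect outcome: (Free, T0) with payoffs (5, 4).
Now find the simultaneous Nash equilibrium.
Country A's best replies: T0→Free; T1→Free; T2→Free; T3→Free.
Country B's best replies: Free→T0; Tariff→T3.
Only (Free, T0) has each player best-responding; Nash payoffs (5, 4).
Country A earns 5 sequentially versus 5 at the Nash outcome: unchanged.

unchanged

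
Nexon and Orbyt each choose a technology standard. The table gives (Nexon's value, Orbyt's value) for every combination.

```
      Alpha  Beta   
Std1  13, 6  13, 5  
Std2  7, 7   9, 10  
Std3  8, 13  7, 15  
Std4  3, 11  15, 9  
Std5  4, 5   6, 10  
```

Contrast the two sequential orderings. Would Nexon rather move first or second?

If Nexon leads: Orbyt's best replies are Std1→Alpha, Std2→Beta, Std3→Beta, Std4→Alpha, Std5→Beta; Nexon's induced payoffs 13, 9, 7, 3, 6; outcome (Std1, Alpha), payoffs (13, 6).
If Orbyt leads: Nexon's best replies are Alpha→Std1, Beta→Std4; Orbyt's induced payoffs 6, 9; outcome (Std4, Beta), payoffs (15, 9).
Nexon gets 13 moving first and 15 moving second, so Nexon prefers to move second.

second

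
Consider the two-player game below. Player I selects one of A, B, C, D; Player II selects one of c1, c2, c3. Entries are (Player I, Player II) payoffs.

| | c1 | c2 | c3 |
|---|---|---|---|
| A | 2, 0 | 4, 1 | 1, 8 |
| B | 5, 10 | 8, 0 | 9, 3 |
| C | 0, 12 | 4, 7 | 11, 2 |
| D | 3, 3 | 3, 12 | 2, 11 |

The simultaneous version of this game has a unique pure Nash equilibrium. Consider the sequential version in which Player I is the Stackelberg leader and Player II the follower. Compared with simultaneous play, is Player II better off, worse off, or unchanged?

Work backward from Player II's decision.
- A: Player II compares 0, 1, 8 and picks c3; Player I would get 1.
- B: Player II compares 10, 0, 3 and picks c1; Player I would get 5.
- C: Player II compares 12, 7, 2 and picks c1; Player I would get 0.
- D: Player II compares 3, 12, 11 and picks c2; Player I would get 3.
Maximizing over 1, 5, 0, 3, Player I chooses B. Subgame-perfect outcome: (B, c1) with payoffs (5, 10).
Now find the simultaneous Nash equilibrium.
Player I's best replies: c1→B; c2→B; c3→C.
Player II's best replies: A→c3; B→c1; C→c1; D→c2.
The unique mutual best reply is (B, c1), giving (5, 10).
Player II earns 10 sequentially versus 10 at the Nash outcome: unchanged.

unchanged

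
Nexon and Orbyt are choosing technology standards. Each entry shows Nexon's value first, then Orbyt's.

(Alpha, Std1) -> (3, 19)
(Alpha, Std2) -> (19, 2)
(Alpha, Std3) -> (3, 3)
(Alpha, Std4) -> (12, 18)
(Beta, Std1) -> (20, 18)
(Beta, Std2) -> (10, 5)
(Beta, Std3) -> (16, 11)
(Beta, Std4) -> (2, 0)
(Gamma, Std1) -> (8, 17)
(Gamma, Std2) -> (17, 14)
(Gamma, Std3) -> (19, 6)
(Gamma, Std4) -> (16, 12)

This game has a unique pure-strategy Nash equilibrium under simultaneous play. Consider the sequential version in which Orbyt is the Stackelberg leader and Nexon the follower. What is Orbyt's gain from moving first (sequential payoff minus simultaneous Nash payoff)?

0

Nexon best-responds to each possible Orbyt move:
- Std1 → Nexon plays Beta (best of 3, 20, 8); Orbyt gets 18.
- Std2 → Nexon plays Alpha (best of 19, 10, 17); Orbyt gets 2.
- Std3 → Nexon plays Gamma (best of 3, 16, 19); Orbyt gets 6.
- Std4 → Nexon plays Gamma (best of 12, 2, 16); Orbyt gets 12.
Maximizing over 18, 2, 6, 12, Orbyt chooses Std1. Subgame-perfect outcome: (Beta, Std1) with payoffs (20, 18).
Under simultaneous play:
Nexon's best replies: Std1→Beta; Std2→Alpha; Std3→Gamma; Std4→Gamma.
Orbyt's best replies: Alpha→Std1; Beta→Std1; Gamma→Std1.
Only (Beta, Std1) has each player best-responding; Nash payoffs (20, 18).
Orbyt's commitment gain: 18 − 18 = 0.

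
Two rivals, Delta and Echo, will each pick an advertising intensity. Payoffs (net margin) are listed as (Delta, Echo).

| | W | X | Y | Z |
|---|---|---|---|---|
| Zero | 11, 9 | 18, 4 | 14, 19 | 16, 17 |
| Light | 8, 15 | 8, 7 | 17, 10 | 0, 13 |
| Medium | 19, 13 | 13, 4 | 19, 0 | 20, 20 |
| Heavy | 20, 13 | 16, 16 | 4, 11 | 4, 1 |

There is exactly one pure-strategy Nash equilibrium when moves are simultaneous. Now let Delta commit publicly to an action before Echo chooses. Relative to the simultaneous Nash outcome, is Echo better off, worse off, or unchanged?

unchanged

Backward induction with Delta moving first.
- Zero → Echo plays Y (best of 9, 4, 19, 17); Delta gets 14.
- Light → Echo plays W (best of 15, 7, 10, 13); Delta gets 8.
- Medium → Echo plays Z (best of 13, 4, 0, 20); Delta gets 20.
- Heavy → Echo plays X (best of 13, 16, 11, 1); Delta gets 16.
Delta's induced payoffs are 14, 8, 20, 16, so Delta commits to Medium. Subgame-perfect outcome: (Medium, Z) with payoffs (20, 20).
For the simultaneous game, intersect best replies.
Delta's best replies: W→Heavy; X→Zero; Y→Medium; Z→Medium.
Echo's best replies: Zero→Y; Light→W; Medium→Z; Heavy→X.
Only (Medium, Z) has each player best-responding; Nash payoffs (20, 20).
Echo earns 20 sequentially versus 20 at the Nash outcome: unchanged.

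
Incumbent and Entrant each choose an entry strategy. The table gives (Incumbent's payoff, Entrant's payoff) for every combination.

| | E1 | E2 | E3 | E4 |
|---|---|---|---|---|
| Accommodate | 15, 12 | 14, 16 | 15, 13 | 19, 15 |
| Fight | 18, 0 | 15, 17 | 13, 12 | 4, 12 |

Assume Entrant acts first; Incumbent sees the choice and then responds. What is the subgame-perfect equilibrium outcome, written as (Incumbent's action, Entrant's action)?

Incumbent best-responds to each possible Entrant move:
- E1: BR = Fight, leader payoff 0.
- E2: BR = Fight, leader payoff 17.
- E3: BR = Accommodate, leader payoff 13.
- E4: BR = Accommodate, leader payoff 15.
Maximizing over 0, 17, 13, 15, Entrant chooses E2. Subgame-perfect outcome: (Fight, E2) with payoffs (15, 17).

(Fight, E2)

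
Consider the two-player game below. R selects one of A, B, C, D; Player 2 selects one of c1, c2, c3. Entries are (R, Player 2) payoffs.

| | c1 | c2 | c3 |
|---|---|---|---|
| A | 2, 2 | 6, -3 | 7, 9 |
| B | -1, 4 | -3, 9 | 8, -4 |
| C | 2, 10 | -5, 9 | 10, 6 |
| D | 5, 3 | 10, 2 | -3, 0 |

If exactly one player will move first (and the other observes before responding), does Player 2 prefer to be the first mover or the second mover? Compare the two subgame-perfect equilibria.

second

If R leads: Player 2's best replies are A→c3, B→c2, C→c1, D→c1; R's induced payoffs 7, -3, 2, 5; outcome (A, c3), payoffs (7, 9).
If Player 2 leads: R's best replies are c1→D, c2→D, c3→C; Player 2's induced payoffs 3, 2, 6; outcome (C, c3), payoffs (10, 6).
Player 2 gets 6 moving first and 9 moving second, so Player 2 prefers to move second.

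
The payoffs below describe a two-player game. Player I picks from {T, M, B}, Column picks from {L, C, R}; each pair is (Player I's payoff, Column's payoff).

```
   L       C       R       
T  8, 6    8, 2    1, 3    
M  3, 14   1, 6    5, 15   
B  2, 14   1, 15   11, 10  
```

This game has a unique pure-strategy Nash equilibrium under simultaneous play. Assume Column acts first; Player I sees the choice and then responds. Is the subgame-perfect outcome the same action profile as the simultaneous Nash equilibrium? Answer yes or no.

Backward induction with Column moving first.
- L: Player I compares 8, 3, 2 and picks T; Column would get 6.
- C: Player I compares 8, 1, 1 and picks T; Column would get 2.
- R: Player I compares 1, 5, 11 and picks B; Column would get 10.
Maximizing over 6, 2, 10, Column chooses R. Subgame-perfect outcome: (B, R) with payoffs (11, 10).
Under simultaneous play:
Player I's best replies: L→T; C→T; R→B.
Column's best replies: T→L; M→R; B→C.
Only (T, L) has each player best-responding; Nash payoffs (8, 6).
Sequential outcome (B, R) differs from the Nash profile (T, L).

no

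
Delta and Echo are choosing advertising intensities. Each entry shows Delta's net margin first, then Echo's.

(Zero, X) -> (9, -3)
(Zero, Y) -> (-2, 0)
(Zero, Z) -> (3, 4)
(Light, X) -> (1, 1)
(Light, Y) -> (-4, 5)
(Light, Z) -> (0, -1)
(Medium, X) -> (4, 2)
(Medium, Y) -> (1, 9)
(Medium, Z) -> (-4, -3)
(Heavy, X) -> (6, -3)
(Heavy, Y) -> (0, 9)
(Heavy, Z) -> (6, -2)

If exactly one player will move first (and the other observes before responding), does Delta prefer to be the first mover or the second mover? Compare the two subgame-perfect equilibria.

If Delta leads: Echo's best replies are Zero→Z, Light→Y, Medium→Y, Heavy→Y; Delta's induced payoffs 3, -4, 1, 0; outcome (Zero, Z), payoffs (3, 4).
If Echo leads: Delta's best replies are X→Zero, Y→Medium, Z→Heavy; Echo's induced payoffs -3, 9, -2; outcome (Medium, Y), payoffs (1, 9).
Delta gets 3 moving first and 1 moving second, so Delta prefers to move first.

first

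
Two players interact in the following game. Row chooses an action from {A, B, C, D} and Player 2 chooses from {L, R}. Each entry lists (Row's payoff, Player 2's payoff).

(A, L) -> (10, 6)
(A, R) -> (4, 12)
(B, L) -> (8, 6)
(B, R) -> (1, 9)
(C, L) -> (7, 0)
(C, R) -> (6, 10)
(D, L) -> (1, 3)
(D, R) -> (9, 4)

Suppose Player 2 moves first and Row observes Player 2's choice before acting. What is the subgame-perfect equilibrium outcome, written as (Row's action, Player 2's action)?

Solve by backward induction (Player 2 leads).
- L: Row compares 10, 8, 7, 1 and picks A; Player 2 would get 6.
- R: Row compares 4, 1, 6, 9 and picks D; Player 2 would get 4.
Maximizing over 6, 4, Player 2 chooses L. Subgame-perfect outcome: (A, L) with payoffs (10, 6).

(A, L)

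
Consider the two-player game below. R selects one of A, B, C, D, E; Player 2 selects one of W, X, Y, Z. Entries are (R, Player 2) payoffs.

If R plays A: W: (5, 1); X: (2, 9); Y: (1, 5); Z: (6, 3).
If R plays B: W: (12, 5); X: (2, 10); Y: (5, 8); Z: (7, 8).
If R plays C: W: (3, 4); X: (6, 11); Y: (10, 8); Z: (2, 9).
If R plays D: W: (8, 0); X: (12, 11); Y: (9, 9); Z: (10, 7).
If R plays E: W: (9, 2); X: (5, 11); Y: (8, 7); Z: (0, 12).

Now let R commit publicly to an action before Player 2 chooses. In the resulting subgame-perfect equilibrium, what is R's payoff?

12

Work backward from Player 2's decision.
- A: BR = X, leader payoff 2.
- B: BR = X, leader payoff 2.
- C: BR = X, leader payoff 6.
- D: BR = X, leader payoff 12.
- E: BR = Z, leader payoff 0.
Maximizing over 2, 2, 6, 12, 0, R chooses D. Subgame-perfect outcome: (D, X) with payoffs (12, 11).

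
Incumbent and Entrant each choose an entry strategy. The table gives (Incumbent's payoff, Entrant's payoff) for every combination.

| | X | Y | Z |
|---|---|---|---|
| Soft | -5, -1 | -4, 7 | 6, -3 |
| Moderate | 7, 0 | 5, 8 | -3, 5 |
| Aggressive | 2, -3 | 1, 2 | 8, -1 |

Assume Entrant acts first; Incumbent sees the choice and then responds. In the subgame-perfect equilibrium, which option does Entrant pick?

Incumbent best-responds to each possible Entrant move:
- X: BR = Moderate, leader payoff 0.
- Y: BR = Moderate, leader payoff 8.
- Z: BR = Aggressive, leader payoff -1.
Among 0, 8, -1, the best is 8 at Y. Subgame-perfect outcome: (Moderate, Y) with payoffs (5, 8).

Y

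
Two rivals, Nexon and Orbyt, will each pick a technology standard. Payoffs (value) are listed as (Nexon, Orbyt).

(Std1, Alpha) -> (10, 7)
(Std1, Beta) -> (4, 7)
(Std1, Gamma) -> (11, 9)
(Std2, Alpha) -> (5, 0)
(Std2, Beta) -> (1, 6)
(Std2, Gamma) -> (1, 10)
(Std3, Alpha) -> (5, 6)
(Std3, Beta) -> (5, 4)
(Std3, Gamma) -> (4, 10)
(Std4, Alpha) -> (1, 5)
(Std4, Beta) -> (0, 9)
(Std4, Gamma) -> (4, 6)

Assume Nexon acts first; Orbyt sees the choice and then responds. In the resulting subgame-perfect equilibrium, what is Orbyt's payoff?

Backward induction with Nexon moving first.
- Std1: BR = Gamma, leader payoff 11.
- Std2: BR = Gamma, leader payoff 1.
- Std3: BR = Gamma, leader payoff 4.
- Std4: BR = Beta, leader payoff 0.
Among 11, 1, 4, 0, the best is 11 at Std1. Subgame-perfect outcome: (Std1, Gamma) with payoffs (11, 9).

9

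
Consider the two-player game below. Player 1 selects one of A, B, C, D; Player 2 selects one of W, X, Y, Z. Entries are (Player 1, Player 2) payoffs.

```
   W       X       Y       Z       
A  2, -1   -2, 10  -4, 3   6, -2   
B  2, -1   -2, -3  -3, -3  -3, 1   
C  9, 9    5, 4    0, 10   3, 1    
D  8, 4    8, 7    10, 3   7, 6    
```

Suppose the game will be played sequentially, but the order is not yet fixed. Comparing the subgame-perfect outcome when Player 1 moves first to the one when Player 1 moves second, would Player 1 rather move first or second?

If Player 1 leads: Player 2's best replies are A→X, B→Z, C→Y, D→X; Player 1's induced payoffs -2, -3, 0, 8; outcome (D, X), payoffs (8, 7).
If Player 2 leads: Player 1's best replies are W→C, X→D, Y→D, Z→D; Player 2's induced payoffs 9, 7, 3, 6; outcome (C, W), payoffs (9, 9).
Player 1 gets 8 moving first and 9 moving second, so Player 1 prefers to move second.

second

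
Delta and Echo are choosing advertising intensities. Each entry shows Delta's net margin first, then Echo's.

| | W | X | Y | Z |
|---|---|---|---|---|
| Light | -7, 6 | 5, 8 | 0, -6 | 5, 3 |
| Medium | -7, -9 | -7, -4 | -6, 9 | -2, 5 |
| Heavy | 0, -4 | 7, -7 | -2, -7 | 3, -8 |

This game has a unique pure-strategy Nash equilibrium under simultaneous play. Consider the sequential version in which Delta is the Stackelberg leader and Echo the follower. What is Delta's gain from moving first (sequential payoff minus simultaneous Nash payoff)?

5

Solve by backward induction (Delta leads).
- Light: BR = X, leader payoff 5.
- Medium: BR = Y, leader payoff -6.
- Heavy: BR = W, leader payoff 0.
Delta's induced payoffs are 5, -6, 0, so Delta commits to Light. Subgame-perfect outcome: (Light, X) with payoffs (5, 8).
For the simultaneous game, intersect best replies.
Delta's best replies: W→Heavy; X→Heavy; Y→Light; Z→Light.
Echo's best replies: Light→X; Medium→Y; Heavy→W.
Only (Heavy, W) has each player best-responding; Nash payoffs (0, -4).
Delta's commitment gain: 5 − 0 = 5.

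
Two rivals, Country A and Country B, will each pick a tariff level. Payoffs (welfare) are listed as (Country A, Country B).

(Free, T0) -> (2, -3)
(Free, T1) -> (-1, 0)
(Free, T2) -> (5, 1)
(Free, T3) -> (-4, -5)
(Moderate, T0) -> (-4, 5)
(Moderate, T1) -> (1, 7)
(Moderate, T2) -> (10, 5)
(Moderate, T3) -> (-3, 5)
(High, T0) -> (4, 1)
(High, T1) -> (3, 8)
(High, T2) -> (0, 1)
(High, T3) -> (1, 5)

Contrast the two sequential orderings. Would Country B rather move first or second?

first

If Country A leads: Country B's best replies are Free→T2, Moderate→T1, High→T1; Country A's induced payoffs 5, 1, 3; outcome (Free, T2), payoffs (5, 1).
If Country B leads: Country A's best replies are T0→High, T1→High, T2→Moderate, T3→High; Country B's induced payoffs 1, 8, 5, 5; outcome (High, T1), payoffs (3, 8).
Country B gets 8 moving first and 1 moving second, so Country B prefers to move first.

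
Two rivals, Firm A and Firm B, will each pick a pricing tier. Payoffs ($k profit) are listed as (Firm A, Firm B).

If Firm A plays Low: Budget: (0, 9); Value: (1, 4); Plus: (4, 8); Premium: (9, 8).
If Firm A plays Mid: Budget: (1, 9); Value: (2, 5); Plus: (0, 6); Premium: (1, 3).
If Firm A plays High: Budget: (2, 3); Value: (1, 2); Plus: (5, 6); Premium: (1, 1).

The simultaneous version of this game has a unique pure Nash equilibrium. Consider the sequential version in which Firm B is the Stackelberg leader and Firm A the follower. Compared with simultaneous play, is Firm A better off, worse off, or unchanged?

Firm A best-responds to each possible Firm B move:
- Budget: Firm A compares 0, 1, 2 and picks High; Firm B would get 3.
- Value: Firm A compares 1, 2, 1 and picks Mid; Firm B would get 5.
- Plus: Firm A compares 4, 0, 5 and picks High; Firm B would get 6.
- Premium: Firm A compares 9, 1, 1 and picks Low; Firm B would get 8.
Maximizing over 3, 5, 6, 8, Firm B chooses Premium. Subgame-perfect outcome: (Low, Premium) with payoffs (9, 8).
For the simultaneous game, intersect best replies.
Firm A's best replies: Budget→High; Value→Mid; Plus→High; Premium→Low.
Firm B's best replies: Low→Budget; Mid→Budget; High→Plus.
Only (High, Plus) has each player best-responding; Nash payoffs (5, 6).
Firm A earns 9 sequentially versus 5 at the Nash outcome: better off.

better off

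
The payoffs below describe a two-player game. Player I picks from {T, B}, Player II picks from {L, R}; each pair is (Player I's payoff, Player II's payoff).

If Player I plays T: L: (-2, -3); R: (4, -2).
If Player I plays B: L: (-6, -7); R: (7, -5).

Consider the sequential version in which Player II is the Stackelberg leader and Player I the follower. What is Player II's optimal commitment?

L

Player I best-responds to each possible Player II move:
- L: Player I compares -2, -6 and picks T; Player II would get -3.
- R: Player I compares 4, 7 and picks B; Player II would get -5.
Player II's induced payoffs are -3, -5, so Player II commits to L. Subgame-perfect outcome: (T, L) with payoffs (-2, -3).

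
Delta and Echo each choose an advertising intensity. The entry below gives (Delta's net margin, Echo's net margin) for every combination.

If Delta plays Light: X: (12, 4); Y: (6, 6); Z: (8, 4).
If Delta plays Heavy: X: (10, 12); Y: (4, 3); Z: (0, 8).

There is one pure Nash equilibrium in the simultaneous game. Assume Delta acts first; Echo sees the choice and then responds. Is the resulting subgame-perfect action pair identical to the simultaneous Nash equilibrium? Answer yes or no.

Work backward from Echo's decision.
- Light: Echo compares 4, 6, 4 and picks Y; Delta would get 6.
- Heavy: Echo compares 12, 3, 8 and picks X; Delta would get 10.
Delta's induced payoffs are 6, 10, so Delta commits to Heavy. Subgame-perfect outcome: (Heavy, X) with payoffs (10, 12).
Now find the simultaneous Nash equilibrium.
Delta's best replies: X→Light; Y→Light; Z→Light.
Echo's best replies: Light→Y; Heavy→X.
Only (Light, Y) has each player best-responding; Nash payoffs (6, 6).
Sequential outcome (Heavy, X) differs from the Nash profile (Light, Y).

no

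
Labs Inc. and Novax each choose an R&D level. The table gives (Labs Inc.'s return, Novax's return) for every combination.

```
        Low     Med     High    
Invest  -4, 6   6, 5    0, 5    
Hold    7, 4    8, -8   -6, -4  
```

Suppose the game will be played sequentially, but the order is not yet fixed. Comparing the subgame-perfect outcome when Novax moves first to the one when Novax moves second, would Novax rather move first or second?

If Labs Inc. leads: Novax's best replies are Invest→Low, Hold→Low; Labs Inc.'s induced payoffs -4, 7; outcome (Hold, Low), payoffs (7, 4).
If Novax leads: Labs Inc.'s best replies are Low→Hold, Med→Hold, High→Invest; Novax's induced payoffs 4, -8, 5; outcome (Invest, High), payoffs (0, 5).
Novax gets 5 moving first and 4 moving second, so Novax prefers to move first.

first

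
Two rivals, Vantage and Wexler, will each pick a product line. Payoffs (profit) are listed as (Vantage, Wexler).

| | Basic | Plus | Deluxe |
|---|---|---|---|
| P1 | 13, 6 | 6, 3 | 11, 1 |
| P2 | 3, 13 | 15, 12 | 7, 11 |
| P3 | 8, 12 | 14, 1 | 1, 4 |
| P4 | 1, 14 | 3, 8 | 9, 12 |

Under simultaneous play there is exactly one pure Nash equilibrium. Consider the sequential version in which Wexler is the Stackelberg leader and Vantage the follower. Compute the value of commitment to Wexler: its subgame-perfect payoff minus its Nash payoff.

6

Work backward from Vantage's decision.
- Basic: Vantage compares 13, 3, 8, 1 and picks P1; Wexler would get 6.
- Plus: Vantage compares 6, 15, 14, 3 and picks P2; Wexler would get 12.
- Deluxe: Vantage compares 11, 7, 1, 9 and picks P1; Wexler would get 1.
Maximizing over 6, 12, 1, Wexler chooses Plus. Subgame-perfect outcome: (P2, Plus) with payoffs (15, 12).
Now find the simultaneous Nash equilibrium.
Vantage's best replies: Basic→P1; Plus→P2; Deluxe→P1.
Wexler's best replies: P1→Basic; P2→Basic; P3→Basic; P4→Basic.
Only (P1, Basic) has each player best-responding; Nash payoffs (13, 6).
Wexler's commitment gain: 12 − 6 = 6.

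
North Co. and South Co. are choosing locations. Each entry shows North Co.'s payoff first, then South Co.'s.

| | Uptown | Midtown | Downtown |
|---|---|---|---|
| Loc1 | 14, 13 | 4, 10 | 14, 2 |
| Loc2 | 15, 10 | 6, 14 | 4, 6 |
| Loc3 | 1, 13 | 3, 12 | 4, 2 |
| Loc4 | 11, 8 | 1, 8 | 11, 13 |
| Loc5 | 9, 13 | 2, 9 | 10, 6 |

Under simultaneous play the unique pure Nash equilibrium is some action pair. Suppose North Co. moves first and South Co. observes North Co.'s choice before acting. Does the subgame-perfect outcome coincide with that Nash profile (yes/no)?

South Co. best-responds to each possible North Co. move:
- Loc1 → South Co. plays Uptown (best of 13, 10, 2); North Co. gets 14.
- Loc2 → South Co. plays Midtown (best of 10, 14, 6); North Co. gets 6.
- Loc3 → South Co. plays Uptown (best of 13, 12, 2); North Co. gets 1.
- Loc4 → South Co. plays Downtown (best of 8, 8, 13); North Co. gets 11.
- Loc5 → South Co. plays Uptown (best of 13, 9, 6); North Co. gets 9.
Among 14, 6, 1, 11, 9, the best is 14 at Loc1. Subgame-perfect outcome: (Loc1, Uptown) with payoffs (14, 13).
Under simultaneous play:
North Co.'s best replies: Uptown→Loc2; Midtown→Loc2; Downtown→Loc1.
South Co.'s best replies: Loc1→Uptown; Loc2→Midtown; Loc3→Uptown; Loc4→Downtown; Loc5→Uptown.
The unique mutual best reply is (Loc2, Midtown), giving (6, 14).
Sequential outcome (Loc1, Uptown) differs from the Nash profile (Loc2, Midtown).

no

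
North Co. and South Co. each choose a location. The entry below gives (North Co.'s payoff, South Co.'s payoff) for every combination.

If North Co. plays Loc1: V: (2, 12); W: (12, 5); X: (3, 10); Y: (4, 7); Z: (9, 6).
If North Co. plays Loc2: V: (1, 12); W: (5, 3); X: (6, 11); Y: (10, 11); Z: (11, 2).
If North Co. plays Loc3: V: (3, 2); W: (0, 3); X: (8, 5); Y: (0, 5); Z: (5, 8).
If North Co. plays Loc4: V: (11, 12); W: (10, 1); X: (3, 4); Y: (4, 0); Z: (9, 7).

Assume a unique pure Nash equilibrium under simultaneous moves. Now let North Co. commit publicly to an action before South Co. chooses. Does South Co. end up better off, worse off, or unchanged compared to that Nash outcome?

unchanged

South Co. best-responds to each possible North Co. move:
- Loc1 → South Co. plays V (best of 12, 5, 10, 7, 6); North Co. gets 2.
- Loc2 → South Co. plays V (best of 12, 3, 11, 11, 2); North Co. gets 1.
- Loc3 → South Co. plays Z (best of 2, 3, 5, 5, 8); North Co. gets 5.
- Loc4 → South Co. plays V (best of 12, 1, 4, 0, 7); North Co. gets 11.
Maximizing over 2, 1, 5, 11, North Co. chooses Loc4. Subgame-perfect outcome: (Loc4, V) with payoffs (11, 12).
For the simultaneous game, intersect best replies.
North Co.'s best replies: V→Loc4; W→Loc1; X→Loc3; Y→Loc2; Z→Loc2.
South Co.'s best replies: Loc1→V; Loc2→V; Loc3→Z; Loc4→V.
The unique mutual best reply is (Loc4, V), giving (11, 12).
South Co. earns 12 sequentially versus 12 at the Nash outcome: unchanged.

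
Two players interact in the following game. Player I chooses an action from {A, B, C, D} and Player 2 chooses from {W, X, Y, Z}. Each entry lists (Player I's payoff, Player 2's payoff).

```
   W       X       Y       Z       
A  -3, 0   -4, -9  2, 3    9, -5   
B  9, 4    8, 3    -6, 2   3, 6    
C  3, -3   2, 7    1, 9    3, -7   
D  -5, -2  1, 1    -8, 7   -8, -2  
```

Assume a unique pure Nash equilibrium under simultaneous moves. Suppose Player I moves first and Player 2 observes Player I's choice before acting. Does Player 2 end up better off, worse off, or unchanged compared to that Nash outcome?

better off

Work backward from Player 2's decision.
- A: Player 2 compares 0, -9, 3, -5 and picks Y; Player I would get 2.
- B: Player 2 compares 4, 3, 2, 6 and picks Z; Player I would get 3.
- C: Player 2 compares -3, 7, 9, -7 and picks Y; Player I would get 1.
- D: Player 2 compares -2, 1, 7, -2 and picks Y; Player I would get -8.
Player I's induced payoffs are 2, 3, 1, -8, so Player I commits to B. Subgame-perfect outcome: (B, Z) with payoffs (3, 6).
For the simultaneous game, intersect best replies.
Player I's best replies: W→B; X→B; Y→A; Z→A.
Player 2's best replies: A→Y; B→Z; C→Y; D→Y.
The unique mutual best reply is (A, Y), giving (2, 3).
Player 2 earns 6 sequentially versus 3 at the Nash outcome: better off.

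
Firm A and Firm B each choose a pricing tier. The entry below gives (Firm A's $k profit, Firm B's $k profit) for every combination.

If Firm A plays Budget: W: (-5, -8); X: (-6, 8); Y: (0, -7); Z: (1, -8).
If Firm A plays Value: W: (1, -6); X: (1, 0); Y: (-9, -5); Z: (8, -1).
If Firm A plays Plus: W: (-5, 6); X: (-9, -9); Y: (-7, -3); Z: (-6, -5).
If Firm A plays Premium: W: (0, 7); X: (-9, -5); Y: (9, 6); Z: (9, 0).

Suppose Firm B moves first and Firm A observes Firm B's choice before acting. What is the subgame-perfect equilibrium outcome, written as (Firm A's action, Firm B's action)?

Firm A best-responds to each possible Firm B move:
- W: BR = Value, leader payoff -6.
- X: BR = Value, leader payoff 0.
- Y: BR = Premium, leader payoff 6.
- Z: BR = Premium, leader payoff 0.
Firm B's induced payoffs are -6, 0, 6, 0, so Firm B commits to Y. Subgame-perfect outcome: (Premium, Y) with payoffs (9, 6).

(Premium, Y)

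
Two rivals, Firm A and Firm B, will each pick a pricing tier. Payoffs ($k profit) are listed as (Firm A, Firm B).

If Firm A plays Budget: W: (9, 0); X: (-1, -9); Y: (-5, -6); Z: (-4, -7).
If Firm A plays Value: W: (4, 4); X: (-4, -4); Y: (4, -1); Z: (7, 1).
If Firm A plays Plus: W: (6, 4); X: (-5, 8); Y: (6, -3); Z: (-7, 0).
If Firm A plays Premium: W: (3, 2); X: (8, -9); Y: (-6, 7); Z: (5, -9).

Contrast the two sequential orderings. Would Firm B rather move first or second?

If Firm A leads: Firm B's best replies are Budget→W, Value→W, Plus→X, Premium→Y; Firm A's induced payoffs 9, 4, -5, -6; outcome (Budget, W), payoffs (9, 0).
If Firm B leads: Firm A's best replies are W→Budget, X→Premium, Y→Plus, Z→Value; Firm B's induced payoffs 0, -9, -3, 1; outcome (Value, Z), payoffs (7, 1).
Firm B gets 1 moving first and 0 moving second, so Firm B prefers to move first.

first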